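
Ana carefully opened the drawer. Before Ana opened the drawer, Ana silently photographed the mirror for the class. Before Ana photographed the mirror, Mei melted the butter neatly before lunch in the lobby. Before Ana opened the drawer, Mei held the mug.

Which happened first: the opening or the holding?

The connectives place the holding before the opening.

the holding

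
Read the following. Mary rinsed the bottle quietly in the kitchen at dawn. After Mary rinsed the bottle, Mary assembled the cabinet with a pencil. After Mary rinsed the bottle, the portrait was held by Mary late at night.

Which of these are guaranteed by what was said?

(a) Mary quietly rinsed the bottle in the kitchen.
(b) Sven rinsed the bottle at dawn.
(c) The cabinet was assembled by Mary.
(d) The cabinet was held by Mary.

(a) Entailed — dropping 'at dawn' leaves a sub-description the original still satisfies.
(b) Not entailed — the passage has Mary rinsing the bottle, not Sven.
(c) Entailed — this follows by dropping conjuncts from the assembling event's description.
(d) Not entailed — Mary held the portrait, not the cabinet; the cabinet belongs to the assembling event.

(a), (c)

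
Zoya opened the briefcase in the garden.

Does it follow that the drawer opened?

Nothing is said about any drawer; only the briefcase is affected.

no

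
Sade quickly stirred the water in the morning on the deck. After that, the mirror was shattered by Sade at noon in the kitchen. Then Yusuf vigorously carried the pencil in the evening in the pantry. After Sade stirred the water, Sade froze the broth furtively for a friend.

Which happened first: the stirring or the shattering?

the stirring

The connectives place the stirring before the shattering.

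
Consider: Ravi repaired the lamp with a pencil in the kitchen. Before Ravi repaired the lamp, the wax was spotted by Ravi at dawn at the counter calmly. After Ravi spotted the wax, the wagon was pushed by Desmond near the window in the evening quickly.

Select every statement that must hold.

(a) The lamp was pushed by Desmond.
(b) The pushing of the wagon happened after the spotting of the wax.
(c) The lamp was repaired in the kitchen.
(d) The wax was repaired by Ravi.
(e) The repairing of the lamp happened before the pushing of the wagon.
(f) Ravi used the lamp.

(a) Not entailed — Desmond pushed the wagon, not the lamp; the lamp belongs to the repairing event.
(b) Entailed — the narrative places the spotting before the pushing.
(c) Entailed — every conjunct here is already in the original repairing event.
(d) Not entailed — Ravi repaired the lamp, not the wax; the wax belongs to the spotting event.
(e) Not entailed — the narrative doesn't order the repairing relative to the pushing.
(f) Not entailed — the lamp is the patient, not an instrument — Ravi used a pencil.

(b), (c)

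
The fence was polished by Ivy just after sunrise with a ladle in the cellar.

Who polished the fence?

Ivy

'Ivy' marks the agent of the polishing event.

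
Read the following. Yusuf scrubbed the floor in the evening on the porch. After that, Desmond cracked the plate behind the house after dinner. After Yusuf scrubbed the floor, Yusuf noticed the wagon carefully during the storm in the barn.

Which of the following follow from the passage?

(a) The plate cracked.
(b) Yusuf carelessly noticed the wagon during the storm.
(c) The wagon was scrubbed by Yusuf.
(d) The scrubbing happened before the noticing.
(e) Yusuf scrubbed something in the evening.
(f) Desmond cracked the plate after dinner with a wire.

(a) Entailed — 'Desmond cracked the plate' is causative; it entails the inchoative 'the plate cracked'.
(b) Not entailed — 'carelessly' adds a manner not in (and inconsistent with) the original.
(c) Not entailed — Yusuf scrubbed the floor, not the wagon; the wagon belongs to the noticing event.
(d) Entailed — the narrative places the scrubbing before the noticing.
(e) Entailed — this follows by dropping conjuncts from the scrubbing event's description.
(f) Not entailed — 'with a wire' adds information not in the original event.

(a), (d), (e)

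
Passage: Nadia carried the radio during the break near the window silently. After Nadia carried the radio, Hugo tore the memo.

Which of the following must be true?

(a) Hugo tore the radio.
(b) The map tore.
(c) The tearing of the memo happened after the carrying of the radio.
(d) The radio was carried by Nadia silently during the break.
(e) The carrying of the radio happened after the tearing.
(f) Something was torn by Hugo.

(a) Not entailed — Hugo tore the memo, not the radio; the radio belongs to the carrying event.
(b) Not entailed — the memo is what tore, not the map.
(c) Entailed — the narrative places the carrying before the tearing.
(d) Entailed — the original entails any weakening of itself; this just drops 'near the window'.
(e) Not entailed — the narrative places the carrying before the tearing, not after.
(f) Entailed — generalizing the patient leaves a sub-description the original still satisfies.

(c), (d), (f)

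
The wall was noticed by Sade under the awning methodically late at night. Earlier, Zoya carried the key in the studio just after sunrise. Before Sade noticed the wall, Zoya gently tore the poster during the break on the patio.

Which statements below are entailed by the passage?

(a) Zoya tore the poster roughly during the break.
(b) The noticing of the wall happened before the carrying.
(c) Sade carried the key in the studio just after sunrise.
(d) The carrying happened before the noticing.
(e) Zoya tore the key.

(d)

(a) Not entailed — 'roughly' adds a manner not in (and inconsistent with) the original.
(b) Not entailed — the narrative places the carrying before the noticing, not after.
(c) Not entailed — the passage has Zoya carrying the key, not Sade.
(d) Entailed — the narrative places the carrying before the noticing.
(e) Not entailed — Zoya tore the poster, not the key; the key belongs to the carrying event.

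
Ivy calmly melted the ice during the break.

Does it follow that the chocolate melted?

no

Nothing is said about any chocolate; only the ice is affected.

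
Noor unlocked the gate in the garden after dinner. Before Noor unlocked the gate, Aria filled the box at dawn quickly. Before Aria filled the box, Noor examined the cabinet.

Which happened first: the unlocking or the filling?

the filling

The connectives place the filling before the unlocking.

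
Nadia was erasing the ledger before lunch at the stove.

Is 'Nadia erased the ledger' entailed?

no

'was erasing' is progressive; for an accomplishment like 'erase the ledger', it doesn't entail completion.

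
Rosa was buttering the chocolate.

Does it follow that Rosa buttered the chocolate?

no

'was buttering' is progressive; for an accomplishment like 'butter the chocolate', it doesn't entail completion.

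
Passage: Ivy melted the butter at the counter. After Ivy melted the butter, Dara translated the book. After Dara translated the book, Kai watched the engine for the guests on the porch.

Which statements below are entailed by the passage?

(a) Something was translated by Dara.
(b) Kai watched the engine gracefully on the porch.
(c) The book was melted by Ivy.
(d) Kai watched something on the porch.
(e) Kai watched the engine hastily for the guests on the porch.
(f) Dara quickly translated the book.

(a) Entailed — this follows by dropping conjuncts from the translating event's description.
(b) Not entailed — 'gracefully' adds information not in the original event.
(c) Not entailed — Ivy melted the butter, not the book; the book belongs to the translating event.
(d) Entailed — dropping 'for the guests' and generalizing the patient leaves a sub-description the original still satisfies.
(e) Not entailed — 'hastily' adds information not in the original event.
(f) Not entailed — 'quickly' adds information not in the original event.

(a), (d)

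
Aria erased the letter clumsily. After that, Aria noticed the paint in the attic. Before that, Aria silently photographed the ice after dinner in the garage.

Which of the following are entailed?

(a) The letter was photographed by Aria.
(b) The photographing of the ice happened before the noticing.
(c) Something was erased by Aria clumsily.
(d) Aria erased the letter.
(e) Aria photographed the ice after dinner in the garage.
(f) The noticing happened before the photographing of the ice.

(a) Not entailed — Aria photographed the ice, not the letter; the letter belongs to the erasing event.
(b) Entailed — the narrative places the photographing before the noticing.
(c) Entailed — the original entails any weakening of itself; this just generalizes the patient.
(d) Entailed — the original entails any weakening of itself; this just drops 'clumsily'.
(e) Entailed — dropping 'silently' leaves a sub-description the original still satisfies.
(f) Not entailed — the narrative places the photographing before the noticing, not after.

(b), (c), (d), (e)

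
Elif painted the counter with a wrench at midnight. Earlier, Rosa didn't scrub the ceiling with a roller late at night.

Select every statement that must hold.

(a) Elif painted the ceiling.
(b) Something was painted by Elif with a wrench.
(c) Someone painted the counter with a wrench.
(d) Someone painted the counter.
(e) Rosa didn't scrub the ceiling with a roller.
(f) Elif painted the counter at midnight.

(b), (c), (d), (f)

(a) Not entailed — Elif painted the counter, not the ceiling; the ceiling belongs to the scrubbing event.
(b) Entailed — dropping 'at midnight' and generalizing the patient leaves a sub-description the original still satisfies.
(c) Entailed — dropping 'at midnight' and generalizing the agent leaves a sub-description the original still satisfies.
(d) Entailed — the original entails any weakening of itself; this just drops 'with a wrench', 'at midnight' and generalizes the agent.
(e) Not entailed — dropping 'late at night' under negation is not valid — the original leaves open that Rosa scrubbed the ceiling some other way.
(f) Entailed — every conjunct here is already in the original painting event.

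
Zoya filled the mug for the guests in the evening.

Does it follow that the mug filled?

'Zoya filled the mug' is the causative; it entails the inchoative 'the mug filled'.

yes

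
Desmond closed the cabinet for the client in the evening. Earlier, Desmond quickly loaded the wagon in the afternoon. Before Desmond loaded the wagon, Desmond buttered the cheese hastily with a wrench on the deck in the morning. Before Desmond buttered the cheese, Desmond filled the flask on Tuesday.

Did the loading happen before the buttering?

no

The narrative orders the buttering before the loading.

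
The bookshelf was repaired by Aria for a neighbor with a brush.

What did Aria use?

a brush

'with a brush' marks the instrument of the repairing event.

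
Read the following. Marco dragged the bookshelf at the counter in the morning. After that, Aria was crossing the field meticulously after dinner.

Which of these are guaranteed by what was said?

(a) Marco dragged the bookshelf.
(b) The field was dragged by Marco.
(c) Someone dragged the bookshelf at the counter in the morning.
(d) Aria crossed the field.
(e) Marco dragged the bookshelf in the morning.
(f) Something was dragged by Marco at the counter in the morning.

(a), (c), (e), (f)

(a) Entailed — every conjunct here is already in the original dragging event.
(b) Not entailed — Marco dragged the bookshelf, not the field; the field belongs to the crossing event.
(c) Entailed — every conjunct here is already in the original dragging event.
(d) Not entailed — 'was crossing' is progressive on an accomplishment; it does not entail the completed 'crossed'.
(e) Entailed — the original entails any weakening of itself; this just drops 'at the counter'.
(f) Entailed — this follows by dropping conjuncts from the dragging event's description.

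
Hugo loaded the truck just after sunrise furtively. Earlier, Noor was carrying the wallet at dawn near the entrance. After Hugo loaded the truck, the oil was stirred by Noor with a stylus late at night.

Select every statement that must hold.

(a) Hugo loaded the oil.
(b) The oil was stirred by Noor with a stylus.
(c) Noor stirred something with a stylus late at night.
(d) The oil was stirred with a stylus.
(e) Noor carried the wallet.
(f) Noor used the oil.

(a) Not entailed — Hugo loaded the truck, not the oil; the oil belongs to the stirring event.
(b) Entailed — dropping 'late at night' leaves a sub-description the original still satisfies.
(c) Entailed — generalizing the patient leaves a sub-description the original still satisfies.
(d) Entailed — dropping 'late at night' and generalizing the agent leaves a sub-description the original still satisfies.
(e) Entailed — 'carry' is an activity; 'was carrying' entails that some carrying happened, so 'carried' holds.
(f) Not entailed — the oil is the patient, not an instrument — Noor used a stylus.

(b), (c), (d), (e)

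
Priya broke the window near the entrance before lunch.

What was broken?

'the window' marks the patient of the breaking event.

the window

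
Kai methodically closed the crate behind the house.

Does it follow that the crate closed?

yes

'Kai closed the crate' is the causative; it entails the inchoative 'the crate closed'.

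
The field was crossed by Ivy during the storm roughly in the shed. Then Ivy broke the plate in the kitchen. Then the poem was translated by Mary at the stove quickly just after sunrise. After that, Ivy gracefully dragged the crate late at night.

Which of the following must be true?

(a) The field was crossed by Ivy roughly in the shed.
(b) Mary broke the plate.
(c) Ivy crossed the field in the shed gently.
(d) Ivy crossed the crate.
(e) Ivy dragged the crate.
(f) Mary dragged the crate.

(a) Entailed — dropping 'during the storm' leaves a sub-description the original still satisfies.
(b) Not entailed — the passage has Ivy breaking the plate, not Mary.
(c) Not entailed — 'gently' adds a manner not in (and inconsistent with) the original.
(d) Not entailed — Ivy crossed the field, not the crate; the crate belongs to the dragging event.
(e) Entailed — this follows by dropping conjuncts from the dragging event's description.
(f) Not entailed — the passage has Ivy dragging the crate, not Mary.

(a), (e)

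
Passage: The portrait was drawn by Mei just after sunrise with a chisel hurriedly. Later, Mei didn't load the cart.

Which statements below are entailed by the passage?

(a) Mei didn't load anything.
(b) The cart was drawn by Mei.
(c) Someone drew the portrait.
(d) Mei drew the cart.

(a) Not entailed — the original only denies this specific event; Mei may have loaded something else.
(b) Not entailed — Mei drew the portrait, not the cart; the cart belongs to the loading event.
(c) Entailed — dropping 'with a chisel', 'hurriedly', 'just after sunrise' and generalizing the agent leaves a sub-description the original still satisfies.
(d) Not entailed — Mei drew the portrait, not the cart; the cart belongs to the loading event.

(c)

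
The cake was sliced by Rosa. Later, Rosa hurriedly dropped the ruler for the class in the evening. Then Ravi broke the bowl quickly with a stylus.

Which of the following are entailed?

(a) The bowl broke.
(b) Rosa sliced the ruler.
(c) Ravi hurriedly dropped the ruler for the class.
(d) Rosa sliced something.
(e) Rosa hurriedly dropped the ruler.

(a), (d), (e)

(a) Entailed — 'Ravi broke the bowl' is causative; it entails the inchoative 'the bowl broke'.
(b) Not entailed — Rosa sliced the cake, not the ruler; the ruler belongs to the dropping event.
(c) Not entailed — the passage has Rosa dropping the ruler, not Ravi.
(d) Entailed — the original entails any weakening of itself; this just generalizes the patient.
(e) Entailed — every conjunct here is already in the original dropping event.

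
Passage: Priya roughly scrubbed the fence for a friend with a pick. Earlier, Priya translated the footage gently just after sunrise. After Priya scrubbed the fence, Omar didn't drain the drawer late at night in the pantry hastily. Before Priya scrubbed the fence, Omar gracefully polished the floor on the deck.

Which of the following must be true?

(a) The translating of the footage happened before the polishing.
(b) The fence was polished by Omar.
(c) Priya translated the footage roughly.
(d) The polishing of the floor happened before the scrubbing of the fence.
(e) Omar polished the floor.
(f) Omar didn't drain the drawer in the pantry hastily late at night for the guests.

(a) Not entailed — the narrative doesn't order the translating relative to the polishing.
(b) Not entailed — Omar polished the floor, not the fence; the fence belongs to the scrubbing event.
(c) Not entailed — 'roughly' adds a manner not in (and inconsistent with) the original.
(d) Entailed — the narrative places the polishing before the scrubbing.
(e) Entailed — the original entails any weakening of itself; this just drops 'gracefully', 'on the deck'.
(f) Entailed — under negation, adding a further restriction is entailed: if no such draining event occurred, none occurred for the guests either.

(d), (e), (f)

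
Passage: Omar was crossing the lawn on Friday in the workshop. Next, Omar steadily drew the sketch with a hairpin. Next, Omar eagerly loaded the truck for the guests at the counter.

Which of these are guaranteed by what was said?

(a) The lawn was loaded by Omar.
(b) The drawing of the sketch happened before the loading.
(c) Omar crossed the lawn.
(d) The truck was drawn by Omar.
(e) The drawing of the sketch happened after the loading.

(a) Not entailed — Omar loaded the truck, not the lawn; the lawn belongs to the crossing event.
(b) Entailed — the narrative places the drawing before the loading.
(c) Not entailed — 'was crossing' is progressive on an accomplishment; it does not entail the completed 'crossed'.
(d) Not entailed — Omar drew the sketch, not the truck; the truck belongs to the loading event.
(e) Not entailed — the narrative places the drawing before the loading, not after.

(b)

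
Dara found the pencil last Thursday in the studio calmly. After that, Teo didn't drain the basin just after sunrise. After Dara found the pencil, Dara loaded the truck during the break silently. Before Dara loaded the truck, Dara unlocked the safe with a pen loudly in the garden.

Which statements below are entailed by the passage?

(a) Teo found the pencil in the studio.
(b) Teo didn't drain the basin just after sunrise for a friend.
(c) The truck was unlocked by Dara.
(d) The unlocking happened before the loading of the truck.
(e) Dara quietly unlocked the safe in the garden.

(b), (d)

(a) Not entailed — the passage has Dara finding the pencil, not Teo.
(b) Entailed — under negation, adding a further restriction is entailed: if no such draining event occurred, none occurred for a friend either.
(c) Not entailed — Dara unlocked the safe, not the truck; the truck belongs to the loading event.
(d) Entailed — the narrative places the unlocking before the loading.
(e) Not entailed — 'quietly' adds a manner not in (and inconsistent with) the original.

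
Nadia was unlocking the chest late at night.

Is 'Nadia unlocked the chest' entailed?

'was unlocking' is progressive; for an accomplishment like 'unlock the chest', it doesn't entail completion.

no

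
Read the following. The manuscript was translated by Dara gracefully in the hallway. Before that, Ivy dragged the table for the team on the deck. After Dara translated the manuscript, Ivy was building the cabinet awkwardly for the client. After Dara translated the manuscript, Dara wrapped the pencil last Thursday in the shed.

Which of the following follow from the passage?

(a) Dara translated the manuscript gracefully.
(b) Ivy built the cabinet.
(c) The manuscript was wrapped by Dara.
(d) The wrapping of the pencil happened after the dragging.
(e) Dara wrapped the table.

(a) Entailed — every conjunct here is already in the original translating event.
(b) Not entailed — 'was building' is progressive on an accomplishment; it does not entail the completed 'built'.
(c) Not entailed — Dara wrapped the pencil, not the manuscript; the manuscript belongs to the translating event.
(d) Entailed — the narrative places the dragging before the wrapping.
(e) Not entailed — Dara wrapped the pencil, not the table; the table belongs to the dragging event.

(a), (d)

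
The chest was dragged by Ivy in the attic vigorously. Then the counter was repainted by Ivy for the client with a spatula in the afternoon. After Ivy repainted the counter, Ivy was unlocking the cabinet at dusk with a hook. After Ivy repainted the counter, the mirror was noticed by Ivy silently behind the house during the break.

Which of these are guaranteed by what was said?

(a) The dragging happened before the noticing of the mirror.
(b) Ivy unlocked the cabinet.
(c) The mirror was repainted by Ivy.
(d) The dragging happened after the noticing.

(a)

(a) Entailed — the narrative places the dragging before the noticing.
(b) Not entailed — 'was unlocking' is progressive on an accomplishment; it does not entail the completed 'unlocked'.
(c) Not entailed — Ivy repainted the counter, not the mirror; the mirror belongs to the noticing event.
(d) Not entailed — the narrative places the dragging before the noticing, not after.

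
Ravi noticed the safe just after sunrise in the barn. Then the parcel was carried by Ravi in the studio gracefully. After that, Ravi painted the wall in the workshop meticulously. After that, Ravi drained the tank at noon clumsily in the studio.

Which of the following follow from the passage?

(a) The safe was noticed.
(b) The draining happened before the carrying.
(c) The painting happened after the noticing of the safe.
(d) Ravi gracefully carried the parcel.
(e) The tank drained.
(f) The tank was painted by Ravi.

(a), (c), (d), (e)

(a) Entailed — dropping 'just after sunrise', 'in the barn' and generalizing the agent leaves a sub-description the original still satisfies.
(b) Not entailed — the narrative places the carrying before the draining, not after.
(c) Entailed — the narrative places the noticing before the painting.
(d) Entailed — this follows by dropping conjuncts from the carrying event's description.
(e) Entailed — 'Ravi drained the tank' is causative; it entails the inchoative 'the tank drained'.
(f) Not entailed — Ravi painted the wall, not the tank; the tank belongs to the draining event.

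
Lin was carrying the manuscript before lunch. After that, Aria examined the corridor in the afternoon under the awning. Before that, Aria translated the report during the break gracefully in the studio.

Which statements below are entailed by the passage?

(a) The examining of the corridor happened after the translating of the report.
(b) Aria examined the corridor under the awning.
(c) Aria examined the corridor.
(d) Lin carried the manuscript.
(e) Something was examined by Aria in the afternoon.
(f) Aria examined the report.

(a) Entailed — the narrative places the translating before the examining.
(b) Entailed — every conjunct here is already in the original examining event.
(c) Entailed — this follows by dropping conjuncts from the examining event's description.
(d) Entailed — 'carry' is an activity; 'was carrying' entails that some carrying happened, so 'carried' holds.
(e) Entailed — every conjunct here is already in the original examining event.
(f) Not entailed — Aria examined the corridor, not the report; the report belongs to the translating event.

(a), (b), (c), (d), (e)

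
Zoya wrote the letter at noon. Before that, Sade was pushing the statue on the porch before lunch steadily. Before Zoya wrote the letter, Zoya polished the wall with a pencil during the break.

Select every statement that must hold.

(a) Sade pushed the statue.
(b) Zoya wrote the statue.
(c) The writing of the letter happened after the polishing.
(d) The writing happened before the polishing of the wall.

(a) Entailed — 'push' is an activity; 'was pushing' entails that some pushing happened, so 'pushed' holds.
(b) Not entailed — Zoya wrote the letter, not the statue; the statue belongs to the pushing event.
(c) Entailed — the narrative places the polishing before the writing.
(d) Not entailed — the narrative places the polishing before the writing, not after.

(a), (c)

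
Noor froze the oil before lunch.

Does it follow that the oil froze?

yes

'Noor froze the oil' is the causative; it entails the inchoative 'the oil froze'.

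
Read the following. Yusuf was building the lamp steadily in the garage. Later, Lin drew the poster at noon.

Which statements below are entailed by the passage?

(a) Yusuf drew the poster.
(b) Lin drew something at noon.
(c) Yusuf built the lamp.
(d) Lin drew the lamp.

(b)

(a) Not entailed — the passage has Lin drawing the poster, not Yusuf.
(b) Entailed — generalizing the patient leaves a sub-description the original still satisfies.
(c) Not entailed — 'was building' is progressive on an accomplishment; it does not entail the completed 'built'.
(d) Not entailed — Lin drew the poster, not the lamp; the lamp belongs to the building event.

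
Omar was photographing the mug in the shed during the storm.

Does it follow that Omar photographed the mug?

no

'was photographing' is progressive; for an accomplishment like 'photograph the mug', it doesn't entail completion.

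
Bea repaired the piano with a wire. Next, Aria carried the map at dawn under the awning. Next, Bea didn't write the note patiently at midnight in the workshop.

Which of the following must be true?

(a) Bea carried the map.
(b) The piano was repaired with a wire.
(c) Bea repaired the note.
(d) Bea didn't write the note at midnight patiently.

(a) Not entailed — the passage has Aria carrying the map, not Bea.
(b) Entailed — generalizing the agent leaves a sub-description the original still satisfies.
(c) Not entailed — Bea repaired the piano, not the note; the note belongs to the writing event.
(d) Not entailed — dropping 'in the workshop' under negation is not valid — the original leaves open that Bea wrote the note some other way.

(b)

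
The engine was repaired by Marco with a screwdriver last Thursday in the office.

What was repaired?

the engine

'the engine' marks the patient of the repairing event.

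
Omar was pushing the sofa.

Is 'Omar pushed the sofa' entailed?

'push' is atelic; if Omar was pushing the sofa, then Omar pushed the sofa (for some time).

yes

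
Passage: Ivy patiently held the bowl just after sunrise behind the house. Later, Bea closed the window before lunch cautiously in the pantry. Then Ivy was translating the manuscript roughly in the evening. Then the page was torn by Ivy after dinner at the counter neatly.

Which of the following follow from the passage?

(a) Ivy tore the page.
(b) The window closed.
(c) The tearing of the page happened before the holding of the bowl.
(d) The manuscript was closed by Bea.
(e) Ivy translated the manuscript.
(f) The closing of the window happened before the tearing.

(a) Entailed — dropping 'neatly', 'after dinner', 'at the counter' leaves a sub-description the original still satisfies.
(b) Entailed — 'Bea closed the window' is causative; it entails the inchoative 'the window closed'.
(c) Not entailed — the narrative places the holding before the tearing, not after.
(d) Not entailed — Bea closed the window, not the manuscript; the manuscript belongs to the translating event.
(e) Not entailed — 'was translating' is progressive on an accomplishment; it does not entail the completed 'translated'.
(f) Entailed — the narrative places the closing before the tearing.

(a), (b), (f)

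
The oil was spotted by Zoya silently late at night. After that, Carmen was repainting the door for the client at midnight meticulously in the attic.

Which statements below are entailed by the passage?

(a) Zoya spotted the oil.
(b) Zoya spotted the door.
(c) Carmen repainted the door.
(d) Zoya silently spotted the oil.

(a) Entailed — the original entails any weakening of itself; this just drops 'late at night', 'silently'.
(b) Not entailed — Zoya spotted the oil, not the door; the door belongs to the repainting event.
(c) Not entailed — 'was repainting' is progressive on an accomplishment; it does not entail the completed 'repainted'.
(d) Entailed — the original entails any weakening of itself; this just drops 'late at night'.

(a), (d)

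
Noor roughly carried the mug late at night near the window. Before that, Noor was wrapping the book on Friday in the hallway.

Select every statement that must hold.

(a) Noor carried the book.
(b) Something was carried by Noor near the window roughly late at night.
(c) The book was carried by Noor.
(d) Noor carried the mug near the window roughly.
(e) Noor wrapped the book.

(a) Not entailed — Noor carried the mug, not the book; the book belongs to the wrapping event.
(b) Entailed — every conjunct here is already in the original carrying event.
(c) Not entailed — Noor carried the mug, not the book; the book belongs to the wrapping event.
(d) Entailed — this follows by dropping conjuncts from the carrying event's description.
(e) Not entailed — 'was wrapping' is progressive on an accomplishment; it does not entail the completed 'wrapped'.

(b), (d)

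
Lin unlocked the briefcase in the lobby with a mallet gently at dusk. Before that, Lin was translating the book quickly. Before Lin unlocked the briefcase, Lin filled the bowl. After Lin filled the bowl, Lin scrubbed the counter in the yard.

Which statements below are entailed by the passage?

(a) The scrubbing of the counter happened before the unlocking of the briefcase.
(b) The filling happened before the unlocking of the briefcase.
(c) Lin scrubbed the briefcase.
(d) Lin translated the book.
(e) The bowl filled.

(a) Not entailed — the narrative doesn't order the scrubbing relative to the unlocking.
(b) Entailed — the narrative places the filling before the unlocking.
(c) Not entailed — Lin scrubbed the counter, not the briefcase; the briefcase belongs to the unlocking event.
(d) Not entailed — 'was translating' is progressive on an accomplishment; it does not entail the completed 'translated'.
(e) Entailed — 'Lin filled the bowl' is causative; it entails the inchoative 'the bowl filled'.

(b), (e)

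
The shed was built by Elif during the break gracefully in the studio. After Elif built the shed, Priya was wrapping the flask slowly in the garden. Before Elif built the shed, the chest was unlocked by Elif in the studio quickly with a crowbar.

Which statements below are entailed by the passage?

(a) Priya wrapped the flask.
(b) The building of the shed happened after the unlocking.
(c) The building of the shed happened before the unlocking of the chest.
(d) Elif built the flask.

(b)

(a) Not entailed — 'was wrapping' is progressive on an accomplishment; it does not entail the completed 'wrapped'.
(b) Entailed — the narrative places the unlocking before the building.
(c) Not entailed — the narrative places the unlocking before the building, not after.
(d) Not entailed — Elif built the shed, not the flask; the flask belongs to the wrapping event.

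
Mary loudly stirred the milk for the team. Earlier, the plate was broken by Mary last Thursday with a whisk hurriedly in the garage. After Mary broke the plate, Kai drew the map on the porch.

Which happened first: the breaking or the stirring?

the breaking

The connectives place the breaking before the stirring.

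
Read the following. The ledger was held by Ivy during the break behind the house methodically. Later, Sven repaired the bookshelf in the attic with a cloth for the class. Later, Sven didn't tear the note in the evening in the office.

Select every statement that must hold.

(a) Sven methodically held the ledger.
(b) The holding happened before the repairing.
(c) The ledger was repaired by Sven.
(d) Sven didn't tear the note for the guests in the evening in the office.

(b), (d)

(a) Not entailed — the passage has Ivy holding the ledger, not Sven.
(b) Entailed — the narrative places the holding before the repairing.
(c) Not entailed — Sven repaired the bookshelf, not the ledger; the ledger belongs to the holding event.
(d) Entailed — under negation, adding a further restriction is entailed: if no such tearing event occurred, none occurred for the guests either.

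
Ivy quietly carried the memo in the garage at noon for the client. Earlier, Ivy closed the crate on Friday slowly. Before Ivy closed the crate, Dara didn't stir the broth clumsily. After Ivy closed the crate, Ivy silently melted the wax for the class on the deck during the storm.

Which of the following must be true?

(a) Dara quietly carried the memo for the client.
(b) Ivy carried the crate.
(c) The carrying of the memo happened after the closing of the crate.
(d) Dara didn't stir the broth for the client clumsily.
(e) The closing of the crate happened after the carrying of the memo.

(a) Not entailed — the passage has Ivy carrying the memo, not Dara.
(b) Not entailed — Ivy carried the memo, not the crate; the crate belongs to the closing event.
(c) Entailed — the narrative places the closing before the carrying.
(d) Entailed — under negation, adding a further restriction is entailed: if no such stirring event occurred, none occurred for the client either.
(e) Not entailed — the narrative places the closing before the carrying, not after.

(c), (d)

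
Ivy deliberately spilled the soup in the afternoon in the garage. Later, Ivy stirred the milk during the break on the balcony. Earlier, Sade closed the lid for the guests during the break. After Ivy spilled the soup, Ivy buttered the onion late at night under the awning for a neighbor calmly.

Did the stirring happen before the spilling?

no

The narrative orders the spilling before the stirring.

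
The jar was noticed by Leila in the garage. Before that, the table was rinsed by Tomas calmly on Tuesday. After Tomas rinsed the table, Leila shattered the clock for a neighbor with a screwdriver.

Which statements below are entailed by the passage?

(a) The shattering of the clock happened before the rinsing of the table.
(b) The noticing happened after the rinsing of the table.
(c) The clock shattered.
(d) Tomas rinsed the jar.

(b), (c)

(a) Not entailed — the narrative places the rinsing before the shattering, not after.
(b) Entailed — the narrative places the rinsing before the noticing.
(c) Entailed — 'Leila shattered the clock' is causative; it entails the inchoative 'the clock shattered'.
(d) Not entailed — Tomas rinsed the table, not the jar; the jar belongs to the noticing event.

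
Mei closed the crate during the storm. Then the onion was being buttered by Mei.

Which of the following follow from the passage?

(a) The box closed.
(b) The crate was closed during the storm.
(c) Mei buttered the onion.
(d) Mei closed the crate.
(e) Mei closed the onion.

(a) Not entailed — the crate is what closed, not the box.
(b) Entailed — every conjunct here is already in the original closing event.
(c) Not entailed — 'was buttering' is progressive on an accomplishment; it does not entail the completed 'buttered'.
(d) Entailed — this follows by dropping conjuncts from the closing event's description.
(e) Not entailed — Mei closed the crate, not the onion; the onion belongs to the buttering event.

(b), (d)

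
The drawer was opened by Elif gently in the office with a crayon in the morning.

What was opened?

the drawer

'the drawer' marks the patient of the opening event.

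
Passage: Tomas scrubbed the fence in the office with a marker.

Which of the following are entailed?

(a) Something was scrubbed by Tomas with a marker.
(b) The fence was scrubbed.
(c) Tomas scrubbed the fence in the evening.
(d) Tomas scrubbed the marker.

(a) Entailed — dropping 'in the office' and generalizing the patient leaves a sub-description the original still satisfies.
(b) Entailed — every conjunct here is already in the original scrubbing event.
(c) Not entailed — 'in the evening' adds information not in the original event.
(d) Not entailed — the marker is the instrument, not what was scrubbed.

(a), (b)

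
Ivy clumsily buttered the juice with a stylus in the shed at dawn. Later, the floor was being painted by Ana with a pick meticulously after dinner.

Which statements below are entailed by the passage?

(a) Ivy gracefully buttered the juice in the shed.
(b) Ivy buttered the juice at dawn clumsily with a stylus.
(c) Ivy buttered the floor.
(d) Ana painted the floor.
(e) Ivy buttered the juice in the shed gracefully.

(b)

(a) Not entailed — 'gracefully' adds a manner not in (and inconsistent with) the original.
(b) Entailed — the original entails any weakening of itself; this just drops 'in the shed'.
(c) Not entailed — Ivy buttered the juice, not the floor; the floor belongs to the painting event.
(d) Not entailed — 'was painting' is progressive on an accomplishment; it does not entail the completed 'painted'.
(e) Not entailed — 'gracefully' adds a manner not in (and inconsistent with) the original.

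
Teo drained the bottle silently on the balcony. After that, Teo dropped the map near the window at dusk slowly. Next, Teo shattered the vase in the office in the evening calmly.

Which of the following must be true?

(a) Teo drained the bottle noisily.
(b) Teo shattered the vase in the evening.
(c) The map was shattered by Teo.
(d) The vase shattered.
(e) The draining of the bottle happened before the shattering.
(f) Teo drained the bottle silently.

(b), (d), (e), (f)

(a) Not entailed — 'noisily' adds a manner not in (and inconsistent with) the original.
(b) Entailed — every conjunct here is already in the original shattering event.
(c) Not entailed — Teo shattered the vase, not the map; the map belongs to the dropping event.
(d) Entailed — 'Teo shattered the vase' is causative; it entails the inchoative 'the vase shattered'.
(e) Entailed — the narrative places the draining before the shattering.
(f) Entailed — this follows by dropping conjuncts from the draining event's description.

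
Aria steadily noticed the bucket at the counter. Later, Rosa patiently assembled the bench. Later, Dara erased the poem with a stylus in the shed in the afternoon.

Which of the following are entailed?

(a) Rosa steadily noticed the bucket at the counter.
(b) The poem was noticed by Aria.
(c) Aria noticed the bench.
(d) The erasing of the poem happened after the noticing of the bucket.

(a) Not entailed — the passage has Aria noticing the bucket, not Rosa.
(b) Not entailed — Aria noticed the bucket, not the poem; the poem belongs to the erasing event.
(c) Not entailed — Aria noticed the bucket, not the bench; the bench belongs to the assembling event.
(d) Entailed — the narrative places the noticing before the erasing.

(d)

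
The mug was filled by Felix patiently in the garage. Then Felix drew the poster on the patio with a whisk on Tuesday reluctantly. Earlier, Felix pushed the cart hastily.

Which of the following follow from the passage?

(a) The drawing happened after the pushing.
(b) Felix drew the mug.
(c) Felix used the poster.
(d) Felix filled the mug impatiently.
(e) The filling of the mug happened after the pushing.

(a)

(a) Entailed — the narrative places the pushing before the drawing.
(b) Not entailed — Felix drew the poster, not the mug; the mug belongs to the filling event.
(c) Not entailed — the poster is the patient, not an instrument — Felix used a whisk.
(d) Not entailed — 'impatiently' adds a manner not in (and inconsistent with) the original.
(e) Not entailed — the narrative doesn't order the pushing relative to the filling.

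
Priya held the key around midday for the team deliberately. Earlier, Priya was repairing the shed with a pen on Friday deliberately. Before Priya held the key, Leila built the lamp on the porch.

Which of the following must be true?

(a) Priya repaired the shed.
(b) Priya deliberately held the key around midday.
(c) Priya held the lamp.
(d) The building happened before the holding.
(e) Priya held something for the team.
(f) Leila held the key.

(b), (d), (e)

(a) Not entailed — 'was repairing' is progressive on an accomplishment; it does not entail the completed 'repaired'.
(b) Entailed — this follows by dropping conjuncts from the holding event's description.
(c) Not entailed — Priya held the key, not the lamp; the lamp belongs to the building event.
(d) Entailed — the narrative places the building before the holding.
(e) Entailed — this follows by dropping conjuncts from the holding event's description.
(f) Not entailed — the passage has Priya holding the key, not Leila.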